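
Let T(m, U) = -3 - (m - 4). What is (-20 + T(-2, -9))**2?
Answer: 289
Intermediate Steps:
T(m, U) = 1 - m (T(m, U) = -3 - (-4 + m) = -3 + (4 - m) = 1 - m)
(-20 + T(-2, -9))**2 = (-20 + (1 - 1*(-2)))**2 = (-20 + (1 + 2))**2 = (-20 + 3)**2 = (-17)**2 = 289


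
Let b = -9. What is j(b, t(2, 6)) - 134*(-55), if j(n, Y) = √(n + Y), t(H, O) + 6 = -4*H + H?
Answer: 7370 + I*√21 ≈ 7370.0 + 4.5826*I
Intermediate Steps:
t(H, O) = -6 - 3*H (t(H, O) = -6 + (-4*H + H) = -6 - 3*H)
j(n, Y) = √(Y + n)
j(b, t(2, 6)) - 134*(-55) = √((-6 - 3*2) - 9) - 134*(-55) = √((-6 - 6) - 9) + 7370 = √(-12 - 9) + 7370 = √(-21) + 7370 = I*√21 + 7370 = 7370 + I*√21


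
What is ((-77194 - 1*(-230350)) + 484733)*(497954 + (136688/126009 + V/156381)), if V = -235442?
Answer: 2086403332326919017608/6568471143 ≈ 3.1764e+11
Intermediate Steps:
((-77194 - 1*(-230350)) + 484733)*(497954 + (136688/126009 + V/156381)) = ((-77194 - 1*(-230350)) + 484733)*(497954 + (136688/126009 - 235442/156381)) = ((-77194 + 230350) + 484733)*(497954 + (136688*(1/126009) - 235442*1/156381)) = (153156 + 484733)*(497954 + (136688/126009 - 235442/156381)) = 637889*(497954 - 2764134950/6568471143) = 637889*(3270793715406472/6568471143) = 2086403332326919017608/6568471143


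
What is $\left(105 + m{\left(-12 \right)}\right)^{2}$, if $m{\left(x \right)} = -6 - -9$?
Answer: $11664$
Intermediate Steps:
$m{\left(x \right)} = 3$ ($m{\left(x \right)} = -6 + 9 = 3$)
$\left(105 + m{\left(-12 \right)}\right)^{2} = \left(105 + 3\right)^{2} = 108^{2} = 11664$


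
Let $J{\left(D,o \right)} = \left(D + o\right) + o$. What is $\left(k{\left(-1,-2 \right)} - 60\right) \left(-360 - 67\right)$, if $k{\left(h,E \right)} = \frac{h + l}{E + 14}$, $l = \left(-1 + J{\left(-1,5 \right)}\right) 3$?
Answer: $\frac{297619}{12} \approx 24802.0$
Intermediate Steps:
$J{\left(D,o \right)} = D + 2 o$
$l = 24$ ($l = \left(-1 + \left(-1 + 2 \cdot 5\right)\right) 3 = \left(-1 + \left(-1 + 10\right)\right) 3 = \left(-1 + 9\right) 3 = 8 \cdot 3 = 24$)
$k{\left(h,E \right)} = \frac{24 + h}{14 + E}$ ($k{\left(h,E \right)} = \frac{h + 24}{E + 14} = \frac{24 + h}{14 + E}$)
$\left(k{\left(-1,-2 \right)} - 60\right) \left(-360 - 67\right) = \left(\frac{24 - 1}{14 - 2} - 60\right) \left(-360 - 67\right) = \left(\frac{1}{12} \cdot 23 - 60\right) \left(-427\right) = \left(\frac{23}{12} - 60\right) \left(-427\right) = \left(- \frac{697}{12}\right) \left(-427\right) = \frac{297619}{12}$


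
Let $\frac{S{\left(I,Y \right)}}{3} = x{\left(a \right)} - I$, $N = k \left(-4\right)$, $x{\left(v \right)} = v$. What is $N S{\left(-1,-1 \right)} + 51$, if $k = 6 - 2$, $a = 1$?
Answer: $-45$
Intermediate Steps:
$k = 4$
$N = -16$ ($N = 4 \left(-4\right) = -16$)
$S{\left(I,Y \right)} = 3 - 3 I$ ($S{\left(I,Y \right)} = 3 \left(1 - I\right) = 3 - 3 I$)
$N S{\left(-1,-1 \right)} + 51 = - 16 \left(3 - -3\right) + 51 = - 16 \left(3 + 3\right) + 51 = \left(-16\right) 6 + 51 = -96 + 51 = -45$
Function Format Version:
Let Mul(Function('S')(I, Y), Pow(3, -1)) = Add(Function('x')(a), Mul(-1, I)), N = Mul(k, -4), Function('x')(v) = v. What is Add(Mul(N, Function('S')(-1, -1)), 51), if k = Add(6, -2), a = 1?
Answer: -45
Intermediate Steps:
k = 4
N = -16 (N = Mul(4, -4) = -16)
Function('S')(I, Y) = Add(3, Mul(-3, I)) (Function('S')(I, Y) = Mul(3, Add(1, Mul(-1, I))) = Add(3, Mul(-3, I)))
Add(Mul(N, Function('S')(-1, -1)), 51) = Add(Mul(-16, Add(3, Mul(-3, -1))), 51) = Add(Mul(-16, Add(3, 3)), 51) = Add(Mul(-16, 6), 51) = Add(-96, 51) = -45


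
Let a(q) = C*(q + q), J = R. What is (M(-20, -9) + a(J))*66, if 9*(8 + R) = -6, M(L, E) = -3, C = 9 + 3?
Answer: -13926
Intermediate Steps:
C = 12
R = -26/3 (R = -8 + (⅑)*(-6) = -8 - ⅔ = -26/3 ≈ -8.6667)
J = -26/3 ≈ -8.6667
a(q) = 24*q (a(q) = 12*(q + q) = 12*(2*q) = 24*q)
(M(-20, -9) + a(J))*66 = (-3 + 24*(-26/3))*66 = (-3 - 208)*66 = -211*66 = -13926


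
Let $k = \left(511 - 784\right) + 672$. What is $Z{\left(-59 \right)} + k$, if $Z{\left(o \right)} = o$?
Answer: $340$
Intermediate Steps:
$k = 399$ ($k = \left(511 - 784\right) + 672 = -273 + 672 = 399$)
$Z{\left(-59 \right)} + k = -59 + 399 = 340$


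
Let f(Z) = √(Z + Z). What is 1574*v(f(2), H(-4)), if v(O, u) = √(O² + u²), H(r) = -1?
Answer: 1574*√5 ≈ 3519.6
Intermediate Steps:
f(Z) = √2*√Z (f(Z) = √(2*Z) = √2*√Z)
1574*v(f(2), H(-4)) = 1574*√((√2*√2)² + (-1)²) = 1574*√(2² + 1) = 1574*√(4 + 1) = 1574*√5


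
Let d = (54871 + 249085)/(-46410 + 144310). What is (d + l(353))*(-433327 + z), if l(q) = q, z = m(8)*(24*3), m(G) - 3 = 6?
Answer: -3771084783856/24475 ≈ -1.5408e+8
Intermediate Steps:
m(G) = 9 (m(G) = 3 + 6 = 9)
z = 648 (z = 9*(24*3) = 9*72 = 648)
d = 75989/24475 (d = 303956/97900 = 303956*(1/97900) = 75989/24475 ≈ 3.1048)
(d + l(353))*(-433327 + z) = (75989/24475 + 353)*(-433327 + 648) = (8715664/24475)*(-432679) = -3771084783856/24475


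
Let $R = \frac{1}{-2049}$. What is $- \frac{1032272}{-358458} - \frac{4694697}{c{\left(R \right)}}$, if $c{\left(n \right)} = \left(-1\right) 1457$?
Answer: $\frac{842177858765}{261136653} \approx 3225.0$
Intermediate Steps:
$R = - \frac{1}{2049} \approx -0.00048804$
$c{\left(n \right)} = -1457$
$- \frac{1032272}{-358458} - \frac{4694697}{c{\left(R \right)}} = - \frac{1032272}{-358458} - \frac{4694697}{-1457} = \left(-1032272\right) \left(- \frac{1}{358458}\right) - - \frac{4694697}{1457} = \frac{516136}{179229} + \frac{4694697}{1457} = \frac{842177858765}{261136653}$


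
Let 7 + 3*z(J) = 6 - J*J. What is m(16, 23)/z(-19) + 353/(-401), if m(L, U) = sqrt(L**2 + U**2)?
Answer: -353/401 - 3*sqrt(785)/362 ≈ -1.1125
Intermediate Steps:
z(J) = -1/3 - J**2/3 (z(J) = -7/3 + (6 - J*J)/3 = -7/3 + (6 - J**2)/3 = -7/3 + (2 - J**2/3) = -1/3 - J**2/3)
m(16, 23)/z(-19) + 353/(-401) = sqrt(16**2 + 23**2)/(-1/3 - 1/3*(-19)**2) + 353/(-401) = sqrt(256 + 529)/(-1/3 - 1/3*361) + 353*(-1/401) = sqrt(785)/(-1/3 - 361/3) - 353/401 = sqrt(785)/(-362/3) - 353/401 = sqrt(785)*(-3/362) - 353/401 = -3*sqrt(785)/362 - 353/401 = -353/401 - 3*sqrt(785)/362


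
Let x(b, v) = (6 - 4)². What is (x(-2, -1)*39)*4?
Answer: 624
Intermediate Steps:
x(b, v) = 4 (x(b, v) = 2² = 4)
(x(-2, -1)*39)*4 = (4*39)*4 = 156*4 = 624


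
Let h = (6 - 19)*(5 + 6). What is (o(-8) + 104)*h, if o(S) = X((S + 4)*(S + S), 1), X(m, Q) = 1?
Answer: -15015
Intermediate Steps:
o(S) = 1
h = -143 (h = -13*11 = -143)
(o(-8) + 104)*h = (1 + 104)*(-143) = 105*(-143) = -15015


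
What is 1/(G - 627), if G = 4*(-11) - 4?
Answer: -1/675 ≈ -0.0014815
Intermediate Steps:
G = -48 (G = -44 - 4 = -48)
1/(G - 627) = 1/(-48 - 627) = 1/(-675) = -1/675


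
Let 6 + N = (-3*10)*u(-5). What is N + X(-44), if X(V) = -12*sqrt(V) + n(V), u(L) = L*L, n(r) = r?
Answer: -800 - 24*I*sqrt(11) ≈ -800.0 - 79.599*I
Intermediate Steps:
u(L) = L**2
X(V) = V - 12*sqrt(V) (X(V) = -12*sqrt(V) + V = V - 12*sqrt(V))
N = -756 (N = -6 - 3*10*(-5)**2 = -6 - 30*25 = -6 - 750 = -756)
N + X(-44) = -756 + (-44 - 24*I*sqrt(11)) = -800 - 24*I*sqrt(11)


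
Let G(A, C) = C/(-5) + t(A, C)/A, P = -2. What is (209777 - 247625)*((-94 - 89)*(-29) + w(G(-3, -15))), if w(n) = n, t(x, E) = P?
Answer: -200998112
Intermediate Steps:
t(x, E) = -2
G(A, C) = -2/A - C/5 (G(A, C) = C/(-5) - 2/A = C*(-⅕) - 2/A = -C/5 - 2/A = -2/A - C/5)
(209777 - 247625)*((-94 - 89)*(-29) + w(G(-3, -15))) = (209777 - 247625)*((-94 - 89)*(-29) + (-2/(-3) - ⅕*(-15))) = -37848*(-183*(-29) + (-2*(-⅓) + 3)) = -37848*(5307 + (⅔ + 3)) = -37848*(5307 + 11/3) = -37848*15932/3 = -200998112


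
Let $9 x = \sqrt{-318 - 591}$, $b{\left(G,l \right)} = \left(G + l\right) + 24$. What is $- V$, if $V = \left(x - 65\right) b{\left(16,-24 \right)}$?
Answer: $1040 - \frac{16 i \sqrt{101}}{3} \approx 1040.0 - 53.599 i$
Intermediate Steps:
$b{\left(G,l \right)} = 24 + G + l$
$x = \frac{i \sqrt{101}}{3}$ ($x = \frac{\sqrt{-318 - 591}}{9} = \frac{\sqrt{-909}}{9} = \frac{3 i \sqrt{101}}{9} = \frac{i \sqrt{101}}{3} \approx 3.35 i$)
$V = -1040 + \frac{16 i \sqrt{101}}{3}$ ($V = \left(\frac{i \sqrt{101}}{3} - 65\right) \left(24 + 16 - 24\right) = \left(-65 + \frac{i \sqrt{101}}{3}\right) 16 = -1040 + \frac{16 i \sqrt{101}}{3} \approx -1040.0 + 53.599 i$)
$- V = - (-1040 + \frac{16 i \sqrt{101}}{3}) = 1040 - \frac{16 i \sqrt{101}}{3}$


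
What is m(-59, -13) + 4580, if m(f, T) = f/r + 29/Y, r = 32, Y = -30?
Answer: 2197051/480 ≈ 4577.2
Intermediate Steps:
m(f, T) = -29/30 + f/32 (m(f, T) = f/32 + 29/(-30) = f*(1/32) + 29*(-1/30) = f/32 - 29/30 = -29/30 + f/32)
m(-59, -13) + 4580 = (-29/30 + (1/32)*(-59)) + 4580 = (-29/30 - 59/32) + 4580 = -1349/480 + 4580 = 2197051/480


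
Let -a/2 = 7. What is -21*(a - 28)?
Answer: 882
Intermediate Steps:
a = -14 (a = -2*7 = -14)
-21*(a - 28) = -21*(-14 - 28) = -21*(-42) = 882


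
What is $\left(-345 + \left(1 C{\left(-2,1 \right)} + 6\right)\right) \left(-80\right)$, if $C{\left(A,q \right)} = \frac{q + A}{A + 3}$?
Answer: $27200$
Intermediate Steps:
$C{\left(A,q \right)} = \frac{A + q}{3 + A}$
$\left(-345 + \left(1 C{\left(-2,1 \right)} + 6\right)\right) \left(-80\right) = \left(-345 + \left(1 \frac{-2 + 1}{3 - 2} + 6\right)\right) \left(-80\right) = \left(-345 + \left(1 \cdot 1^{-1} \left(-1\right) + 6\right)\right) \left(-80\right) = \left(-345 + \left(1 \cdot 1 \left(-1\right) + 6\right)\right) \left(-80\right) = \left(-345 + \left(1 \left(-1\right) + 6\right)\right) \left(-80\right) = \left(-345 + \left(-1 + 6\right)\right) \left(-80\right) = \left(-345 + 5\right) \left(-80\right) = \left(-340\right) \left(-80\right) = 27200$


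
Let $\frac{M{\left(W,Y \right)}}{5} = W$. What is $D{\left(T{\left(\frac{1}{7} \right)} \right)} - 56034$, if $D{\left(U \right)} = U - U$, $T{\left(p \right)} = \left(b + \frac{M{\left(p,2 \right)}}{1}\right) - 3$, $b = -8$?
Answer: $-56034$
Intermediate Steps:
$M{\left(W,Y \right)} = 5 W$
$T{\left(p \right)} = -11 + 5 p$ ($T{\left(p \right)} = \left(-8 + \frac{5 p}{1}\right) - 3 = \left(-8 + 5 p 1\right) - 3 = \left(-8 + 5 p\right) - 3 = -11 + 5 p$)
$D{\left(U \right)} = 0$
$D{\left(T{\left(\frac{1}{7} \right)} \right)} - 56034 = 0 - 56034 = -56034$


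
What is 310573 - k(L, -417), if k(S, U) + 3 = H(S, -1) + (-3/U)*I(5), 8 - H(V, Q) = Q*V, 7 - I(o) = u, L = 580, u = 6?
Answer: 43088331/139 ≈ 3.0999e+5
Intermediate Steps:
I(o) = 1 (I(o) = 7 - 1*6 = 7 - 6 = 1)
H(V, Q) = 8 - Q*V
k(S, U) = 5 + S - 3/U (k(S, U) = -3 + ((8 - 1*(-1)*S) - 3/U*1) = -3 + ((8 + S) - 3/U) = -3 + (8 + S - 3/U) = 5 + S - 3/U)
310573 - k(L, -417) = 310573 - (5 + 580 - 3/(-417)) = 310573 - (5 + 580 - 3*(-1/417)) = 310573 - (5 + 580 + 1/139) = 310573 - 1*81316/139 = 310573 - 81316/139 = 43088331/139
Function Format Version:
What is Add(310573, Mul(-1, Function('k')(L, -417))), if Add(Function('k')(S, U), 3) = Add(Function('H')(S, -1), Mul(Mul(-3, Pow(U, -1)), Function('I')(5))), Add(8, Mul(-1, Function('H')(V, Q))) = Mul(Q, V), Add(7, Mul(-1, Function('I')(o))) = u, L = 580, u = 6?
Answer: Rational(43088331, 139) ≈ 3.0999e+5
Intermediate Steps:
Function('I')(o) = 1 (Function('I')(o) = Add(7, Mul(-1, 6)) = Add(7, -6) = 1)
Function('H')(V, Q) = Add(8, Mul(-1, Q, V)) (Function('H')(V, Q) = Add(8, Mul(-1, Mul(Q, V))) = Add(8, Mul(-1, Q, V)))
Function('k')(S, U) = Add(5, S, Mul(-3, Pow(U, -1))) (Function('k')(S, U) = Add(-3, Add(Add(8, Mul(-1, -1, S)), Mul(Mul(-3, Pow(U, -1)), 1))) = Add(-3, Add(Add(8, S), Mul(-3, Pow(U, -1)))) = Add(-3, Add(8, S, Mul(-3, Pow(U, -1)))) = Add(5, S, Mul(-3, Pow(U, -1))))
Add(310573, Mul(-1, Function('k')(L, -417))) = Add(310573, Mul(-1, Add(5, 580, Mul(-3, Pow(-417, -1))))) = Add(310573, Mul(-1, Add(5, 580, Mul(-3, Rational(-1, 417))))) = Add(310573, Mul(-1, Add(5, 580, Rational(1, 139)))) = Add(310573, Mul(-1, Rational(81316, 139))) = Add(310573, Rational(-81316, 139)) = Rational(43088331, 139)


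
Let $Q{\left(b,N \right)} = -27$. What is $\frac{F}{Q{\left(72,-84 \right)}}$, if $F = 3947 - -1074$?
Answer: $- \frac{5021}{27} \approx -185.96$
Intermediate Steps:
$F = 5021$ ($F = 3947 + 1074 = 5021$)
$\frac{F}{Q{\left(72,-84 \right)}} = \frac{5021}{-27} = 5021 \left(- \frac{1}{27}\right) = - \frac{5021}{27}$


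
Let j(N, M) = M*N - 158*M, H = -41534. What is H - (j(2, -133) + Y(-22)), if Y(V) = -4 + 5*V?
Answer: -62168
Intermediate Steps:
j(N, M) = -158*M + M*N
H - (j(2, -133) + Y(-22)) = -41534 - (-133*(-158 + 2) + (-4 + 5*(-22))) = -41534 - (-133*(-156) + (-4 - 110)) = -41534 - (20748 - 114) = -41534 - 1*20634 = -41534 - 20634 = -62168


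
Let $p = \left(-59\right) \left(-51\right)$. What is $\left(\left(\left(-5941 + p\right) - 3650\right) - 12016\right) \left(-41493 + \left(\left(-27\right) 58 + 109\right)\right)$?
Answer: $798784100$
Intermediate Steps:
$p = 3009$
$\left(\left(\left(-5941 + p\right) - 3650\right) - 12016\right) \left(-41493 + \left(\left(-27\right) 58 + 109\right)\right) = \left(\left(\left(-5941 + 3009\right) - 3650\right) - 12016\right) \left(-41493 + \left(\left(-27\right) 58 + 109\right)\right) = \left(\left(-2932 - 3650\right) - 12016\right) \left(-41493 + \left(-1566 + 109\right)\right) = \left(-6582 - 12016\right) \left(-41493 - 1457\right) = \left(-18598\right) \left(-42950\right) = 798784100$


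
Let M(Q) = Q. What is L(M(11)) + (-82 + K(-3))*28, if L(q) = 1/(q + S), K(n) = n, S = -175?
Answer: -390321/164 ≈ -2380.0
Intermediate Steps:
L(q) = 1/(-175 + q) (L(q) = 1/(q - 175) = 1/(-175 + q))
L(M(11)) + (-82 + K(-3))*28 = 1/(-175 + 11) + (-82 - 3)*28 = 1/(-164) - 85*28 = -1/164 - 2380 = -390321/164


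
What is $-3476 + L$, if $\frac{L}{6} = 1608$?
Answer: $6172$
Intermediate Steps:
$L = 9648$ ($L = 6 \cdot 1608 = 9648$)
$-3476 + L = -3476 + 9648 = 6172$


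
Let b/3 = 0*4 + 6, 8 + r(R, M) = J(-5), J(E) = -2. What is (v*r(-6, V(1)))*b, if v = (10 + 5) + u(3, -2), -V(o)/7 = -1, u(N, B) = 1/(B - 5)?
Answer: -18720/7 ≈ -2674.3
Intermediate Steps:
u(N, B) = 1/(-5 + B)
V(o) = 7 (V(o) = -7*(-1) = 7)
r(R, M) = -10 (r(R, M) = -8 - 2 = -10)
b = 18 (b = 3*(0*4 + 6) = 3*(0 + 6) = 3*6 = 18)
v = 104/7 (v = (10 + 5) + 1/(-5 - 2) = 15 + 1/(-7) = 15 - ⅐ = 104/7 ≈ 14.857)
(v*r(-6, V(1)))*b = ((104/7)*(-10))*18 = -1040/7*18 = -18720/7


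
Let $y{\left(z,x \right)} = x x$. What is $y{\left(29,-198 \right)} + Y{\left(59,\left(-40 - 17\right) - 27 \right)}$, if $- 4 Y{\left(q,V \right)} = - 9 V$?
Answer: $39015$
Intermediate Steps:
$Y{\left(q,V \right)} = \frac{9 V}{4}$ ($Y{\left(q,V \right)} = - \frac{\left(-9\right) V}{4} = \frac{9 V}{4}$)
$y{\left(z,x \right)} = x^{2}$
$y{\left(29,-198 \right)} + Y{\left(59,\left(-40 - 17\right) - 27 \right)} = \left(-198\right)^{2} + \frac{9 \left(\left(-40 - 17\right) - 27\right)}{4} = 39204 + \frac{9 \left(-57 - 27\right)}{4} = 39204 + \frac{9}{4} \left(-84\right) = 39204 - 189 = 39015$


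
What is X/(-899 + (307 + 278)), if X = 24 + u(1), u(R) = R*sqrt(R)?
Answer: -25/314 ≈ -0.079618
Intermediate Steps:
u(R) = R**(3/2)
X = 25 (X = 24 + 1**(3/2) = 24 + 1 = 25)
X/(-899 + (307 + 278)) = 25/(-899 + (307 + 278)) = 25/(-899 + 585) = 25/(-314) = 25*(-1/314) = -25/314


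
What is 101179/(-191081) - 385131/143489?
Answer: -88109290142/27418021609 ≈ -3.2136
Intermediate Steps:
101179/(-191081) - 385131/143489 = 101179*(-1/191081) - 385131*1/143489 = -101179/191081 - 385131/143489 = -88109290142/27418021609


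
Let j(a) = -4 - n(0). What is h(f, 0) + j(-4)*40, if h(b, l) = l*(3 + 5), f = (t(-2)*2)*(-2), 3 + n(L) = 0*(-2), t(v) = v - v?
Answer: -40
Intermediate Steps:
t(v) = 0
n(L) = -3 (n(L) = -3 + 0*(-2) = -3 + 0 = -3)
f = 0 (f = (0*2)*(-2) = 0*(-2) = 0)
h(b, l) = 8*l (h(b, l) = l*8 = 8*l)
j(a) = -1 (j(a) = -4 - 1*(-3) = -4 + 3 = -1)
h(f, 0) + j(-4)*40 = 8*0 - 1*40 = 0 - 40 = -40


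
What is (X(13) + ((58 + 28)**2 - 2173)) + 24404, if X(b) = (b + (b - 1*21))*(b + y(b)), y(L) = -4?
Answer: 29672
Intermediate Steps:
X(b) = (-21 + 2*b)*(-4 + b) (X(b) = (b + (b - 1*21))*(b - 4) = (b + (b - 21))*(-4 + b) = (b + (-21 + b))*(-4 + b) = (-21 + 2*b)*(-4 + b))
(X(13) + ((58 + 28)**2 - 2173)) + 24404 = ((84 - 29*13 + 2*13**2) + ((58 + 28)**2 - 2173)) + 24404 = ((84 - 377 + 2*169) + (86**2 - 2173)) + 24404 = ((84 - 377 + 338) + (7396 - 2173)) + 24404 = (45 + 5223) + 24404 = 5268 + 24404 = 29672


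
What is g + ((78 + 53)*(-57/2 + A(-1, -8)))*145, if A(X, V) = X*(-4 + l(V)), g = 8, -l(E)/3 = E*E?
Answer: 6363341/2 ≈ 3.1817e+6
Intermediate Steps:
l(E) = -3*E**2 (l(E) = -3*E*E = -3*E**2)
A(X, V) = X*(-4 - 3*V**2)
g + ((78 + 53)*(-57/2 + A(-1, -8)))*145 = 8 + ((78 + 53)*(-57/2 - 1*(-1)*(4 + 3*(-8)**2)))*145 = 8 + (131*(-57*1/2 - 1*(-1)*(4 + 3*64)))*145 = 8 + (131*(-57/2 - 1*(-1)*(4 + 192)))*145 = 8 + (131*(-57/2 - 1*(-1)*196))*145 = 8 + (131*(-57/2 + 196))*145 = 8 + (131*(335/2))*145 = 8 + (43885/2)*145 = 8 + 6363325/2 = 6363341/2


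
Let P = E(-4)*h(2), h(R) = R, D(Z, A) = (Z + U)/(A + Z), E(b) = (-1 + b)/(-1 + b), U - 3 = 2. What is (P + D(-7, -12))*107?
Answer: 4280/19 ≈ 225.26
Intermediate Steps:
U = 5 (U = 3 + 2 = 5)
E(b) = 1
D(Z, A) = (5 + Z)/(A + Z) (D(Z, A) = (Z + 5)/(A + Z) = (5 + Z)/(A + Z))
P = 2 (P = 1*2 = 2)
(P + D(-7, -12))*107 = (2 + (5 - 7)/(-12 - 7))*107 = (2 - 2/(-19))*107 = (2 - 1/19*(-2))*107 = (2 + 2/19)*107 = (40/19)*107 = 4280/19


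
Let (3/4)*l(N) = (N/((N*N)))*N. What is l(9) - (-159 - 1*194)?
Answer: 1063/3 ≈ 354.33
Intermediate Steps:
l(N) = 4/3 (l(N) = 4*((N/((N*N)))*N)/3 = 4*((N/(N**2))*N)/3 = 4*((N/N**2)*N)/3 = 4*(N/N)/3 = (4/3)*1 = 4/3)
l(9) - (-159 - 1*194) = 4/3 - (-159 - 1*194) = 4/3 - (-159 - 194) = 4/3 - 1*(-353) = 4/3 + 353 = 1063/3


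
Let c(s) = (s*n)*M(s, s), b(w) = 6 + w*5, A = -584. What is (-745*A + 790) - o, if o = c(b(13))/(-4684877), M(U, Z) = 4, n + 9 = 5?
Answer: 2041997336854/4684877 ≈ 4.3587e+5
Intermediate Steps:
n = -4 (n = -9 + 5 = -4)
b(w) = 6 + 5*w
c(s) = -16*s (c(s) = (s*(-4))*4 = -4*s*4 = -16*s)
o = 1136/4684877 (o = -16*(6 + 5*13)/(-4684877) = -16*(6 + 65)*(-1/4684877) = -16*71*(-1/4684877) = -1136*(-1/4684877) = 1136/4684877 ≈ 0.00024248)
(-745*A + 790) - o = (-745*(-584) + 790) - 1*1136/4684877 = (435080 + 790) - 1136/4684877 = 435870 - 1136/4684877 = 2041997336854/4684877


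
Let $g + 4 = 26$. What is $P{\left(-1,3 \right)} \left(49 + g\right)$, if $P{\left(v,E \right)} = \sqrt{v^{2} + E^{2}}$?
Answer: $71 \sqrt{10} \approx 224.52$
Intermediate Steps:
$P{\left(v,E \right)} = \sqrt{E^{2} + v^{2}}$
$g = 22$ ($g = -4 + 26 = 22$)
$P{\left(-1,3 \right)} \left(49 + g\right) = \sqrt{3^{2} + \left(-1\right)^{2}} \left(49 + 22\right) = \sqrt{9 + 1} \cdot 71 = \sqrt{10} \cdot 71 = 71 \sqrt{10}$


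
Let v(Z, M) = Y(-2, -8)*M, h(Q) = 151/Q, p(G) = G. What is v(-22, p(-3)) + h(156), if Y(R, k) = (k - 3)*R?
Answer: -10145/156 ≈ -65.032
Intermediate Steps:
Y(R, k) = R*(-3 + k) (Y(R, k) = (-3 + k)*R = R*(-3 + k))
v(Z, M) = 22*M (v(Z, M) = (-2*(-3 - 8))*M = (-2*(-11))*M = 22*M)
v(-22, p(-3)) + h(156) = 22*(-3) + 151/156 = -66 + 151*(1/156) = -66 + 151/156 = -10145/156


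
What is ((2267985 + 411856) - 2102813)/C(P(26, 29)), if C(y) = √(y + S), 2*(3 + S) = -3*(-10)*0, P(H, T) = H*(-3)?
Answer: -577028*I/9 ≈ -64114.0*I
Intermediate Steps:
P(H, T) = -3*H
S = -3 (S = -3 + (-3*(-10)*0)/2 = -3 + (30*0)/2 = -3 + (½)*0 = -3 + 0 = -3)
C(y) = √(-3 + y) (C(y) = √(y - 3) = √(-3 + y))
((2267985 + 411856) - 2102813)/C(P(26, 29)) = ((2267985 + 411856) - 2102813)/(√(-3 - 3*26)) = (2679841 - 2102813)/(√(-3 - 78)) = 577028/(√(-81)) = 577028/((9*I)) = 577028*(-I/9) = -577028*I/9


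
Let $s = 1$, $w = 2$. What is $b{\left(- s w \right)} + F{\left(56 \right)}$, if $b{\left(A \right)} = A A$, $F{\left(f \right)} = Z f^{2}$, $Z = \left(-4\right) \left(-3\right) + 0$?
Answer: $37636$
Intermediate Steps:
$Z = 12$ ($Z = 12 + 0 = 12$)
$F{\left(f \right)} = 12 f^{2}$
$b{\left(A \right)} = A^{2}$
$b{\left(- s w \right)} + F{\left(56 \right)} = \left(\left(-1\right) 1 \cdot 2\right)^{2} + 12 \cdot 56^{2} = \left(\left(-1\right) 2\right)^{2} + 12 \cdot 3136 = \left(-2\right)^{2} + 37632 = 4 + 37632 = 37636$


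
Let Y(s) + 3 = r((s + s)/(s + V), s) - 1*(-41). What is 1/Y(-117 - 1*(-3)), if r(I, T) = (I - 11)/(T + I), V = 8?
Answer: 5928/225733 ≈ 0.026261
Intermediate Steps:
r(I, T) = (-11 + I)/(I + T)
Y(s) = 38 + (-11 + 2*s/(8 + s))/(s + 2*s/(8 + s)) (Y(s) = -3 + ((-11 + (s + s)/(s + 8))/((s + s)/(s + 8) + s) - 1*(-41)) = -3 + ((-11 + (2*s)/(8 + s))/((2*s)/(8 + s) + s) + 41) = -3 + ((-11 + 2*s/(8 + s))/(2*s/(8 + s) + s) + 41) = -3 + ((-11 + 2*s/(8 + s))/(s + 2*s/(8 + s)) + 41) = -3 + (41 + (-11 + 2*s/(8 + s))/(s + 2*s/(8 + s))) = 38 + (-11 + 2*s/(8 + s))/(s + 2*s/(8 + s)))
1/Y(-117 - 1*(-3)) = 1/((-88 + 38*(-117 - 1*(-3))² + 371*(-117 - 1*(-3)))/((-117 - 1*(-3))*(10 + (-117 - 1*(-3))))) = 1/((-88 + 38*(-117 + 3)² + 371*(-117 + 3))/((-117 + 3)*(10 + (-117 + 3)))) = 1/((-88 + 38*(-114)² + 371*(-114))/((-114)*(10 - 114))) = 1/(-1/114*(-88 + 38*12996 - 42294)/(-104)) = 1/(-1/114*(-1/104)*(-88 + 493848 - 42294)) = 1/(-1/114*(-1/104)*451466) = 1/(225733/5928) = 5928/225733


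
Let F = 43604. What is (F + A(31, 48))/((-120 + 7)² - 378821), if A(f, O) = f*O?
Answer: -11273/91513 ≈ -0.12318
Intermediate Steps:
A(f, O) = O*f
(F + A(31, 48))/((-120 + 7)² - 378821) = (43604 + 48*31)/((-120 + 7)² - 378821) = (43604 + 1488)/((-113)² - 378821) = 45092/(12769 - 378821) = 45092/(-366052) = 45092*(-1/366052) = -11273/91513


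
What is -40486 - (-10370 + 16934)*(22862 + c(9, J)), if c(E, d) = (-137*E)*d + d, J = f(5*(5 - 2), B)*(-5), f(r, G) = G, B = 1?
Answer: -190540894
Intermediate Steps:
J = -5 (J = 1*(-5) = -5)
c(E, d) = d - 137*E*d (c(E, d) = -137*E*d + d = d - 137*E*d)
-40486 - (-10370 + 16934)*(22862 + c(9, J)) = -40486 - (-10370 + 16934)*(22862 - 5*(1 - 137*9)) = -40486 - 6564*(22862 - 5*(1 - 1233)) = -40486 - 6564*(22862 - 5*(-1232)) = -40486 - 6564*(22862 + 6160) = -40486 - 6564*29022 = -40486 - 1*190500408 = -40486 - 190500408 = -190540894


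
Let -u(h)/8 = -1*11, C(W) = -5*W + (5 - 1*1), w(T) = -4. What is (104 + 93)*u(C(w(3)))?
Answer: 17336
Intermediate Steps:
C(W) = 4 - 5*W (C(W) = -5*W + (5 - 1) = -5*W + 4 = 4 - 5*W)
u(h) = 88 (u(h) = -(-8)*11 = -8*(-11) = 88)
(104 + 93)*u(C(w(3))) = (104 + 93)*88 = 197*88 = 17336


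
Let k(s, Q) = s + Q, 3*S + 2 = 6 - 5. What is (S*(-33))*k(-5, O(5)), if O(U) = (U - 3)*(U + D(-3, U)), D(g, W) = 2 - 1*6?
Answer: -33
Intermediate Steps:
S = -⅓ (S = -⅔ + (6 - 5)/3 = -⅔ + (⅓)*1 = -⅔ + ⅓ = -⅓ ≈ -0.33333)
D(g, W) = -4 (D(g, W) = 2 - 6 = -4)
O(U) = (-4 + U)*(-3 + U) (O(U) = (U - 3)*(U - 4) = (-3 + U)*(-4 + U) = (-4 + U)*(-3 + U))
k(s, Q) = Q + s
(S*(-33))*k(-5, O(5)) = (-⅓*(-33))*((12 + 5² - 7*5) - 5) = 11*((12 + 25 - 35) - 5) = 11*(2 - 5) = 11*(-3) = -33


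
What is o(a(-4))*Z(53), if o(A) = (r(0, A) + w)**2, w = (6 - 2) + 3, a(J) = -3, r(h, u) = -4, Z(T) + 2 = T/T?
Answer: -9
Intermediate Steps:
Z(T) = -1 (Z(T) = -2 + T/T = -2 + 1 = -1)
w = 7 (w = 4 + 3 = 7)
o(A) = 9 (o(A) = (-4 + 7)**2 = 3**2 = 9)
o(a(-4))*Z(53) = 9*(-1) = -9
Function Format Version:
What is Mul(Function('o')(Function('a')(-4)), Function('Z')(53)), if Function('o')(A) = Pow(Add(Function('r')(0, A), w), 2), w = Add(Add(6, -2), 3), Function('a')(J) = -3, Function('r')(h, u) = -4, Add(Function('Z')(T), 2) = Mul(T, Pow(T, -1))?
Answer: -9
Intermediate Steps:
Function('Z')(T) = -1 (Function('Z')(T) = Add(-2, Mul(T, Pow(T, -1))) = Add(-2, 1) = -1)
w = 7 (w = Add(4, 3) = 7)
Function('o')(A) = 9 (Function('o')(A) = Pow(Add(-4, 7), 2) = Pow(3, 2) = 9)
Mul(Function('o')(Function('a')(-4)), Function('Z')(53)) = Mul(9, -1) = -9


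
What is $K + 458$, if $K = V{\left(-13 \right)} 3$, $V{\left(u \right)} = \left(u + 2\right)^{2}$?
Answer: $821$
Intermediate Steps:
$V{\left(u \right)} = \left(2 + u\right)^{2}$
$K = 363$ ($K = \left(2 - 13\right)^{2} \cdot 3 = \left(-11\right)^{2} \cdot 3 = 121 \cdot 3 = 363$)
$K + 458 = 363 + 458 = 821$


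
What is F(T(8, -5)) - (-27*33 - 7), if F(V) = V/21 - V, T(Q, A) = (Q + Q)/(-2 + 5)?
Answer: 56254/63 ≈ 892.92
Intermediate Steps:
T(Q, A) = 2*Q/3 (T(Q, A) = (2*Q)/3 = (2*Q)*(⅓) = 2*Q/3)
F(V) = -20*V/21 (F(V) = V*(1/21) - V = V/21 - V = -20*V/21)
F(T(8, -5)) - (-27*33 - 7) = -40*8/63 - (-27*33 - 7) = -20/21*16/3 - (-891 - 7) = -320/63 - 1*(-898) = -320/63 + 898 = 56254/63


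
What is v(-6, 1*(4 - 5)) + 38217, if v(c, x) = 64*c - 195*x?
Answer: 38028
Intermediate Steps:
v(c, x) = -195*x + 64*c
v(-6, 1*(4 - 5)) + 38217 = (-195*(4 - 5) + 64*(-6)) + 38217 = (-195*(-1) - 384) + 38217 = (195 - 384) + 38217 = -189 + 38217 = 38028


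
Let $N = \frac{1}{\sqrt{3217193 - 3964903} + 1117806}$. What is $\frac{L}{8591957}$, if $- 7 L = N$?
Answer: $- \frac{558903}{37574505344081209427} + \frac{i \sqrt{747710}}{75149010688162418854} \approx -1.4875 \cdot 10^{-14} + 1.1507 \cdot 10^{-17} i$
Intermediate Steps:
$N = \frac{1}{1117806 + i \sqrt{747710}}$ ($N = \frac{1}{\sqrt{-747710} + 1117806} = \frac{1}{i \sqrt{747710} + 1117806} = \frac{1}{1117806 + i \sqrt{747710}} \approx 8.9461 \cdot 10^{-7} - 6.92 \cdot 10^{-10} i$)
$L = - \frac{558903}{4373218504711} + \frac{i \sqrt{747710}}{8746437009422}$ ($L = - \frac{\frac{558903}{624745500673} - \frac{i \sqrt{747710}}{1249491001346}}{7} = - \frac{558903}{4373218504711} + \frac{i \sqrt{747710}}{8746437009422} \approx -1.278 \cdot 10^{-7} + 9.8863 \cdot 10^{-11} i$)
$\frac{L}{8591957} = \frac{- \frac{558903}{4373218504711} + \frac{i \sqrt{747710}}{8746437009422}}{8591957} = \left(- \frac{558903}{4373218504711} + \frac{i \sqrt{747710}}{8746437009422}\right) \frac{1}{8591957} = - \frac{558903}{37574505344081209427} + \frac{i \sqrt{747710}}{75149010688162418854}$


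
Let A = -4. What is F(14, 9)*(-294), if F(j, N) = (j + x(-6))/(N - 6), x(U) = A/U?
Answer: -4312/3 ≈ -1437.3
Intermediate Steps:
x(U) = -4/U
F(j, N) = (⅔ + j)/(-6 + N) (F(j, N) = (j - 4/(-6))/(N - 6) = (j - 4*(-⅙))/(-6 + N) = (j + ⅔)/(-6 + N) = (⅔ + j)/(-6 + N))
F(14, 9)*(-294) = ((⅔ + 14)/(-6 + 9))*(-294) = ((44/3)/3)*(-294) = ((⅓)*(44/3))*(-294) = (44/9)*(-294) = -4312/3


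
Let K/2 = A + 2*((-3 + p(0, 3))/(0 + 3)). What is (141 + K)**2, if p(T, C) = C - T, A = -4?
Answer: 17689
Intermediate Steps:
K = -8 (K = 2*(-4 + 2*((-3 + (3 - 1*0))/(0 + 3))) = 2*(-4 + 2*((-3 + (3 + 0))/3)) = 2*(-4 + 2*((-3 + 3)*(1/3))) = 2*(-4 + 2*(0*(1/3))) = 2*(-4 + 2*0) = 2*(-4 + 0) = 2*(-4) = -8)
(141 + K)**2 = (141 - 8)**2 = 133**2 = 17689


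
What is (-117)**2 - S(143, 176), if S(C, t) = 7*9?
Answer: 13626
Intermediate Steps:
S(C, t) = 63
(-117)**2 - S(143, 176) = (-117)**2 - 1*63 = 13689 - 63 = 13626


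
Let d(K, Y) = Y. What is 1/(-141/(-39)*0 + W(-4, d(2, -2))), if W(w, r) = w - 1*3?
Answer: -⅐ ≈ -0.14286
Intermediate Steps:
W(w, r) = -3 + w (W(w, r) = w - 3 = -3 + w)
1/(-141/(-39)*0 + W(-4, d(2, -2))) = 1/(-141/(-39)*0 + (-3 - 4)) = 1/(-141*(-1/39)*0 - 7) = 1/((47/13)*0 - 7) = 1/(0 - 7) = 1/(-7) = -⅐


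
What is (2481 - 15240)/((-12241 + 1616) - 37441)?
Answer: 4253/16022 ≈ 0.26545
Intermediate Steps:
(2481 - 15240)/((-12241 + 1616) - 37441) = -12759/(-10625 - 37441) = -12759/(-48066) = -12759*(-1/48066) = 4253/16022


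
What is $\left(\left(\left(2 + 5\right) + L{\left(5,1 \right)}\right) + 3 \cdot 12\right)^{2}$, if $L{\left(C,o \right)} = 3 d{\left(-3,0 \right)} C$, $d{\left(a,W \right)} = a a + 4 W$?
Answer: $31684$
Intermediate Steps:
$d{\left(a,W \right)} = a^{2} + 4 W$
$L{\left(C,o \right)} = 27 C$ ($L{\left(C,o \right)} = 3 \left(\left(-3\right)^{2} + 4 \cdot 0\right) C = 3 \left(9 + 0\right) C = 3 \cdot 9 C = 27 C$)
$\left(\left(\left(2 + 5\right) + L{\left(5,1 \right)}\right) + 3 \cdot 12\right)^{2} = \left(\left(\left(2 + 5\right) + 27 \cdot 5\right) + 3 \cdot 12\right)^{2} = \left(\left(7 + 135\right) + 36\right)^{2} = \left(142 + 36\right)^{2} = 178^{2} = 31684$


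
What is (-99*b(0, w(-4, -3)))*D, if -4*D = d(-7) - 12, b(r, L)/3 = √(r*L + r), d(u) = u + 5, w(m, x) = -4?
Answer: 0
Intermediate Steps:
d(u) = 5 + u
b(r, L) = 3*√(r + L*r) (b(r, L) = 3*√(r*L + r) = 3*√(L*r + r) = 3*√(r + L*r))
D = 7/2 (D = -((5 - 7) - 12)/4 = -(-2 - 12)/4 = -¼*(-14) = 7/2 ≈ 3.5000)
(-99*b(0, w(-4, -3)))*D = -297*√(0*(1 - 4))*(7/2) = -297*√(0*(-3))*(7/2) = -297*√0*(7/2) = -297*0*(7/2) = -99*0*(7/2) = 0*(7/2) = 0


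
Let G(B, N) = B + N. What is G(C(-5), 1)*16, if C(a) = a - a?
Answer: 16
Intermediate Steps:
C(a) = 0
G(C(-5), 1)*16 = (0 + 1)*16 = 1*16 = 16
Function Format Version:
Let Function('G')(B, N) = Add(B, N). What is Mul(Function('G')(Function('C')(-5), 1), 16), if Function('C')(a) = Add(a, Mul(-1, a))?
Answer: 16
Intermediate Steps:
Function('C')(a) = 0
Mul(Function('G')(Function('C')(-5), 1), 16) = Mul(Add(0, 1), 16) = Mul(1, 16) = 16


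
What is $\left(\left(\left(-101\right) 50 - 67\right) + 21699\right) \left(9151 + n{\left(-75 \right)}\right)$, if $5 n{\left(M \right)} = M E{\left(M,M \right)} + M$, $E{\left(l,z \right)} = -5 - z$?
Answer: $134082052$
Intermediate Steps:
$n{\left(M \right)} = \frac{M}{5} + \frac{M \left(-5 - M\right)}{5}$ ($n{\left(M \right)} = \frac{M \left(-5 - M\right) + M}{5} = \frac{M + M \left(-5 - M\right)}{5} = \frac{M}{5} + \frac{M \left(-5 - M\right)}{5}$)
$\left(\left(\left(-101\right) 50 - 67\right) + 21699\right) \left(9151 + n{\left(-75 \right)}\right) = \left(\left(\left(-101\right) 50 - 67\right) + 21699\right) \left(9151 - - 15 \left(4 - 75\right)\right) = \left(\left(-5050 - 67\right) + 21699\right) \left(9151 - \left(-15\right) \left(-71\right)\right) = \left(-5117 + 21699\right) \left(9151 - 1065\right) = 16582 \cdot 8086 = 134082052$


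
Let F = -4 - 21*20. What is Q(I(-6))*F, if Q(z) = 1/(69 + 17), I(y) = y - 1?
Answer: -212/43 ≈ -4.9302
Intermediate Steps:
I(y) = -1 + y
Q(z) = 1/86
F = -424 (F = -4 - 420 = -424)
Q(I(-6))*F = (1/86)*(-424) = -212/43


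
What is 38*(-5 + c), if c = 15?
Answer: 380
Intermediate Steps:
38*(-5 + c) = 38*(-5 + 15) = 38*10 = 380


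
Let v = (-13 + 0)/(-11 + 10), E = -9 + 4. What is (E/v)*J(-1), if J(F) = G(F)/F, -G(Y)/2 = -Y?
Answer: -10/13 ≈ -0.76923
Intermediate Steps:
G(Y) = 2*Y (G(Y) = -(-2)*Y = 2*Y)
E = -5
J(F) = 2 (J(F) = (2*F)/F = 2)
v = 13 (v = -13/(-1) = -13*(-1) = 13)
(E/v)*J(-1) = -5/13*2 = -10/13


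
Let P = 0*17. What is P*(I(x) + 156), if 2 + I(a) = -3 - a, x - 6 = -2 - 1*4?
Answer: 0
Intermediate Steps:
x = 0 (x = 6 + (-2 - 1*4) = 6 + (-2 - 4) = 6 - 6 = 0)
P = 0
I(a) = -5 - a (I(a) = -2 + (-3 - a) = -5 - a)
P*(I(x) + 156) = 0*((-5 - 1*0) + 156) = 0*((-5 + 0) + 156) = 0*(-5 + 156) = 0*151 = 0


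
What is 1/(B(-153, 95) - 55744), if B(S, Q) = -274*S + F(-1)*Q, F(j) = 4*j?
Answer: -1/14202 ≈ -7.0413e-5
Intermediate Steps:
B(S, Q) = -274*S - 4*Q (B(S, Q) = -274*S + (4*(-1))*Q = -274*S - 4*Q)
1/(B(-153, 95) - 55744) = 1/((-274*(-153) - 4*95) - 55744) = 1/((41922 - 380) - 55744) = 1/(41542 - 55744) = 1/(-14202) = -1/14202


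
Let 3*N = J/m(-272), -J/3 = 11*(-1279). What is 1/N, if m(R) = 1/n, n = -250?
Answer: -1/3517250 ≈ -2.8431e-7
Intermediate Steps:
m(R) = -1/250 (m(R) = 1/(-250) = -1/250)
J = 42207 (J = -33*(-1279) = -3*(-14069) = 42207)
N = -3517250 (N = (42207/(-1/250))/3 = (42207*(-250))/3 = (⅓)*(-10551750) = -3517250)
1/N = 1/(-3517250) = -1/3517250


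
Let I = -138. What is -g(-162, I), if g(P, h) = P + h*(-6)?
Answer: -666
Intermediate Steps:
g(P, h) = P - 6*h
-g(-162, I) = -(-162 - 6*(-138)) = -(-162 + 828) = -1*666 = -666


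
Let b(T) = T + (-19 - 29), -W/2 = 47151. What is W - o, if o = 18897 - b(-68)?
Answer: -113315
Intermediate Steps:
W = -94302 (W = -2*47151 = -94302)
b(T) = -48 + T (b(T) = T - 48 = -48 + T)
o = 19013 (o = 18897 - (-48 - 68) = 18897 - 1*(-116) = 18897 + 116 = 19013)
W - o = -94302 - 1*19013 = -94302 - 19013 = -113315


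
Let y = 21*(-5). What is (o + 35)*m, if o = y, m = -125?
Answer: 8750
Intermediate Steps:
y = -105
o = -105
(o + 35)*m = (-105 + 35)*(-125) = -70*(-125) = 8750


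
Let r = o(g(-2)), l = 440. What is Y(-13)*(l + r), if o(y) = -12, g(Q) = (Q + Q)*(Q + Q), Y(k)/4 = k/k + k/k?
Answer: 3424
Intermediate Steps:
Y(k) = 8 (Y(k) = 4*(k/k + k/k) = 4*(1 + 1) = 4*2 = 8)
g(Q) = 4*Q**2 (g(Q) = (2*Q)*(2*Q) = 4*Q**2)
r = -12
Y(-13)*(l + r) = 8*(440 - 12) = 8*428 = 3424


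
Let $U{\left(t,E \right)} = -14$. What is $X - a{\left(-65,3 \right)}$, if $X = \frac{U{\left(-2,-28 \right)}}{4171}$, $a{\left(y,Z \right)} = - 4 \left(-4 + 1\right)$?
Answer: $- \frac{50066}{4171} \approx -12.003$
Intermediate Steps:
$a{\left(y,Z \right)} = 12$ ($a{\left(y,Z \right)} = \left(-4\right) \left(-3\right) = 12$)
$X = - \frac{14}{4171} \approx -0.0033565$
$X - a{\left(-65,3 \right)} = - \frac{14}{4171} - 12 = - \frac{50066}{4171}$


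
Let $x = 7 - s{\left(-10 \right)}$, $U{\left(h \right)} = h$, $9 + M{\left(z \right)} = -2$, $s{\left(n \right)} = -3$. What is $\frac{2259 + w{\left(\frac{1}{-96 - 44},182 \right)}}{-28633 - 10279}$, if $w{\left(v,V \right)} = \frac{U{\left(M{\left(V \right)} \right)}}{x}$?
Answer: $- \frac{22579}{389120} \approx -0.058026$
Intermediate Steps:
$M{\left(z \right)} = -11$ ($M{\left(z \right)} = -9 - 2 = -11$)
$x = 10$ ($x = 7 - -3 = 7 + 3 = 10$)
$w{\left(v,V \right)} = - \frac{11}{10}$
$\frac{2259 + w{\left(\frac{1}{-96 - 44},182 \right)}}{-28633 - 10279} = \frac{2259 - \frac{11}{10}}{-28633 - 10279} = \frac{22579}{10 \left(-38912\right)} = \frac{22579}{10} \left(- \frac{1}{38912}\right) = - \frac{22579}{389120}$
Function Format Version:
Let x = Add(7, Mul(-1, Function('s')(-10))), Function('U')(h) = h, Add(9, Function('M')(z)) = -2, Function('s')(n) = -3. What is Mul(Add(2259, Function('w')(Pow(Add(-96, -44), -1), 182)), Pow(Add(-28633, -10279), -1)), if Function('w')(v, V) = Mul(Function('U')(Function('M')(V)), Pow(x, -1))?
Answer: Rational(-22579, 389120) ≈ -0.058026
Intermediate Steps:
Function('M')(z) = -11 (Function('M')(z) = Add(-9, -2) = -11)
x = 10 (x = Add(7, Mul(-1, -3)) = Add(7, 3) = 10)
Function('w')(v, V) = Rational(-11, 10) (Function('w')(v, V) = Mul(-11, Pow(10, -1)) = Mul(-11, Rational(1, 10)) = Rational(-11, 10))
Mul(Add(2259, Function('w')(Pow(Add(-96, -44), -1), 182)), Pow(Add(-28633, -10279), -1)) = Mul(Add(2259, Rational(-11, 10)), Pow(Add(-28633, -10279), -1)) = Mul(Rational(22579, 10), Pow(-38912, -1)) = Mul(Rational(22579, 10), Rational(-1, 38912)) = Rational(-22579, 389120)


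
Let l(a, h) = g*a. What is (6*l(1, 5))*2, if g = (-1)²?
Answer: 12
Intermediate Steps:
g = 1
l(a, h) = a (l(a, h) = 1*a = a)
(6*l(1, 5))*2 = (6*1)*2 = 6*2 = 12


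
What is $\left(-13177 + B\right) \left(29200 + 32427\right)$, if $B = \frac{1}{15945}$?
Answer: $- \frac{12948280358528}{15945} \approx -8.1206 \cdot 10^{8}$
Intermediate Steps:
$B = \frac{1}{15945} \approx 6.2716 \cdot 10^{-5}$
$\left(-13177 + B\right) \left(29200 + 32427\right) = \left(-13177 + \frac{1}{15945}\right) \left(29200 + 32427\right) = \left(- \frac{210107264}{15945}\right) 61627 = - \frac{12948280358528}{15945}$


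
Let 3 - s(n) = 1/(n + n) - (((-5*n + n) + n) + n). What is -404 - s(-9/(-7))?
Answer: -50909/126 ≈ -404.04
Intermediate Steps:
s(n) = 3 - 2*n - 1/(2*n) (s(n) = 3 - (1/(n + n) - (((-5*n + n) + n) + n)) = 3 - (1/(2*n) - ((-4*n + n) + n)) = 3 - (1/(2*n) - (-3*n + n)) = 3 - (1/(2*n) - (-2)*n) = 3 - (1/(2*n) + 2*n) = 3 + (-2*n - 1/(2*n)) = 3 - 2*n - 1/(2*n))
-404 - s(-9/(-7)) = -404 - (3 - (-18)/(-7) - 1/(2*((-9/(-7))))) = -404 - (3 - (-18)*(-1)/7 - 1/(2*((-9*(-⅐))))) = -404 - (3 - 2*9/7 - 1/(2*9/7)) = -404 - (3 - 18/7 - ½*7/9) = -404 - (3 - 18/7 - 7/18) = -404 - 1*5/126 = -404 - 5/126 = -50909/126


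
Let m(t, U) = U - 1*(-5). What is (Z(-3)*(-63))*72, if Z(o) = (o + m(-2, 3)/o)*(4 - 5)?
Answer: -25704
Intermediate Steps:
m(t, U) = 5 + U (m(t, U) = U + 5 = 5 + U)
Z(o) = -o - 8/o (Z(o) = (o + (5 + 3)/o)*(4 - 5) = (o + 8/o)*(-1) = -o - 8/o)
(Z(-3)*(-63))*72 = ((-1*(-3) - 8/(-3))*(-63))*72 = ((3 - 8*(-⅓))*(-63))*72 = ((3 + 8/3)*(-63))*72 = ((17/3)*(-63))*72 = -357*72 = -25704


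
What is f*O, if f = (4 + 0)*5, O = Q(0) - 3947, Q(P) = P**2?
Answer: -78940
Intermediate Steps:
O = -3947 (O = 0**2 - 3947 = 0 - 3947 = -3947)
f = 20 (f = 4*5 = 20)
f*O = 20*(-3947) = -78940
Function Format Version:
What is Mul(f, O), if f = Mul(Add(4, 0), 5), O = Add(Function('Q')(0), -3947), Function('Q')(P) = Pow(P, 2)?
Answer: -78940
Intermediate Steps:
O = -3947 (O = Add(Pow(0, 2), -3947) = Add(0, -3947) = -3947)
f = 20 (f = Mul(4, 5) = 20)
Mul(f, O) = Mul(20, -3947) = -78940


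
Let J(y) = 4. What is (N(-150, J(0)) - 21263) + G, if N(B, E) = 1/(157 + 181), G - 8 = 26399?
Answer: 1738673/338 ≈ 5144.0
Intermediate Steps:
G = 26407 (G = 8 + 26399 = 26407)
N(B, E) = 1/338
(N(-150, J(0)) - 21263) + G = (1/338 - 21263) + 26407 = -7186893/338 + 26407 = 1738673/338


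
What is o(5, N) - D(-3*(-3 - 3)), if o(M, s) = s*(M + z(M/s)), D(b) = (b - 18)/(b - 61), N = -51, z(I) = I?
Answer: -250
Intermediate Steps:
D(b) = (-18 + b)/(-61 + b)
o(M, s) = s*(M + M/s)
o(5, N) - D(-3*(-3 - 3)) = 5*(1 - 51) - (-18 - 3*(-3 - 3))/(-61 - 3*(-3 - 3)) = 5*(-50) - (-18 - 3*(-6))/(-61 - 3*(-6)) = -250 - (-18 + 18)/(-61 + 18) = -250 - 0/(-43) = -250 - (-1)*0/43 = -250 - 1*0 = -250 + 0 = -250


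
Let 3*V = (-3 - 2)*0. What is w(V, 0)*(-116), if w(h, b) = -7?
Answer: 812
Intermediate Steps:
V = 0 (V = ((-3 - 2)*0)/3 = (-5*0)/3 = (⅓)*0 = 0)
w(V, 0)*(-116) = -7*(-116) = 812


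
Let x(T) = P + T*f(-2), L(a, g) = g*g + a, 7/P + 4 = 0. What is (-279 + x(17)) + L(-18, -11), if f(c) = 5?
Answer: -371/4 ≈ -92.750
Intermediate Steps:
P = -7/4 (P = 7/(-4 + 0) = 7/(-4) = 7*(-¼) = -7/4 ≈ -1.7500)
L(a, g) = a + g² (L(a, g) = g² + a = a + g²)
x(T) = -7/4 + 5*T (x(T) = -7/4 + T*5 = -7/4 + 5*T)
(-279 + x(17)) + L(-18, -11) = (-279 + (-7/4 + 5*17)) + (-18 + (-11)²) = (-279 + (-7/4 + 85)) + (-18 + 121) = (-279 + 333/4) + 103 = -783/4 + 103 = -371/4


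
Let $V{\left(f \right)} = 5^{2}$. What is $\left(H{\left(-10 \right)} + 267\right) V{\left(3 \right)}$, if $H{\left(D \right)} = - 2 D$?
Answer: $7175$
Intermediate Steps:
$V{\left(f \right)} = 25$
$\left(H{\left(-10 \right)} + 267\right) V{\left(3 \right)} = \left(\left(-2\right) \left(-10\right) + 267\right) 25 = \left(20 + 267\right) 25 = 287 \cdot 25 = 7175$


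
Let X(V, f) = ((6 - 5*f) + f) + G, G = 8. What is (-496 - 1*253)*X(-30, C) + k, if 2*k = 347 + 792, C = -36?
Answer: -235545/2 ≈ -1.1777e+5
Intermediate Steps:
k = 1139/2 (k = (347 + 792)/2 = (1/2)*1139 = 1139/2 ≈ 569.50)
X(V, f) = 14 - 4*f (X(V, f) = ((6 - 5*f) + f) + 8 = (6 - 4*f) + 8 = 14 - 4*f)
(-496 - 1*253)*X(-30, C) + k = (-496 - 1*253)*(14 - 4*(-36)) + 1139/2 = (-496 - 253)*(14 + 144) + 1139/2 = -749*158 + 1139/2 = -118342 + 1139/2 = -235545/2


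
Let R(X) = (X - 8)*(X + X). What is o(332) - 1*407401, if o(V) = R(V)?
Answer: -192265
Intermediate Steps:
R(X) = 2*X*(-8 + X) (R(X) = (-8 + X)*(2*X) = 2*X*(-8 + X))
o(V) = 2*V*(-8 + V)
o(332) - 1*407401 = 2*332*(-8 + 332) - 1*407401 = 2*332*324 - 407401 = 215136 - 407401 = -192265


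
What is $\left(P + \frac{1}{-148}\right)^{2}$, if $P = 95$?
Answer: $\frac{197655481}{21904} \approx 9023.7$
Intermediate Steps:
$\left(P + \frac{1}{-148}\right)^{2} = \left(95 + \frac{1}{-148}\right)^{2} = \left(95 - \frac{1}{148}\right)^{2} = \left(\frac{14059}{148}\right)^{2} = \frac{197655481}{21904}$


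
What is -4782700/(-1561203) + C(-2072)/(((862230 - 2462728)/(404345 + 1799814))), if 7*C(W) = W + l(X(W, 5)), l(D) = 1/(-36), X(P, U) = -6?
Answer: 1368327588680849/3331603038792 ≈ 410.71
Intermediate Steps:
l(D) = -1/36
C(W) = -1/252 + W/7 (C(W) = (W - 1/36)/7 = (-1/36 + W)/7 = -1/252 + W/7)
-4782700/(-1561203) + C(-2072)/(((862230 - 2462728)/(404345 + 1799814))) = -4782700/(-1561203) + (-1/252 + (1/7)*(-2072))/(((862230 - 2462728)/(404345 + 1799814))) = -4782700*(-1/1561203) + (-1/252 - 296)/((-1600498/2204159)) = 4782700/1561203 - 74593/(252*((-1600498*1/2204159))) = 4782700/1561203 - 74593/(252*(-1600498/2204159)) = 4782700/1561203 - 74593/252*(-2204159/1600498) = 4782700/1561203 + 164414832287/403325496 = 1368327588680849/3331603038792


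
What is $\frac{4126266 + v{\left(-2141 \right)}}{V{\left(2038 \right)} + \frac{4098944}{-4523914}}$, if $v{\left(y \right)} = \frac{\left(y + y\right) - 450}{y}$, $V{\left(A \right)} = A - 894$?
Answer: $\frac{9991448870862883}{2767916204188} \approx 3609.7$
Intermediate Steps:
$V{\left(A \right)} = -894 + A$
$v{\left(y \right)} = \frac{-450 + 2 y}{y}$ ($v{\left(y \right)} = \frac{2 y - 450}{y} = \frac{-450 + 2 y}{y}$)
$\frac{4126266 + v{\left(-2141 \right)}}{V{\left(2038 \right)} + \frac{4098944}{-4523914}} = \frac{4126266 + \left(2 - \frac{450}{-2141}\right)}{\left(-894 + 2038\right) + \frac{4098944}{-4523914}} = \frac{4126266 + \left(2 - - \frac{450}{2141}\right)}{1144 + 4098944 \left(- \frac{1}{4523914}\right)} = \frac{4126266 + \left(2 + \frac{450}{2141}\right)}{1144 - \frac{2049472}{2261957}} = \frac{4126266 + \frac{4732}{2141}}{\frac{2585629336}{2261957}} = \frac{8834340238}{2141} \cdot \frac{2261957}{2585629336} = \frac{9991448870862883}{2767916204188}$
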